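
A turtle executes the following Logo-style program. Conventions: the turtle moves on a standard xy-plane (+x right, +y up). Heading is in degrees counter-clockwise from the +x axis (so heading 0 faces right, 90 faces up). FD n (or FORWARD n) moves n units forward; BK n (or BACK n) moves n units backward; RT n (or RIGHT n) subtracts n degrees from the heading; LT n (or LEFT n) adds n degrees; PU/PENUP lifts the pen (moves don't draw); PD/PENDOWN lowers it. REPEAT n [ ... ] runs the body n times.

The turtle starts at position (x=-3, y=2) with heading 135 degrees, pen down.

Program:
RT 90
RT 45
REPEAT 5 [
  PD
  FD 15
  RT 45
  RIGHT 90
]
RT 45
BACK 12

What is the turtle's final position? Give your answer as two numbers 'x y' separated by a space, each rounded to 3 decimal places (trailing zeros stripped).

Executing turtle program step by step:
Start: pos=(-3,2), heading=135, pen down
RT 90: heading 135 -> 45
RT 45: heading 45 -> 0
REPEAT 5 [
  -- iteration 1/5 --
  PD: pen down
  FD 15: (-3,2) -> (12,2) [heading=0, draw]
  RT 45: heading 0 -> 315
  RT 90: heading 315 -> 225
  -- iteration 2/5 --
  PD: pen down
  FD 15: (12,2) -> (1.393,-8.607) [heading=225, draw]
  RT 45: heading 225 -> 180
  RT 90: heading 180 -> 90
  -- iteration 3/5 --
  PD: pen down
  FD 15: (1.393,-8.607) -> (1.393,6.393) [heading=90, draw]
  RT 45: heading 90 -> 45
  RT 90: heading 45 -> 315
  -- iteration 4/5 --
  PD: pen down
  FD 15: (1.393,6.393) -> (12,-4.213) [heading=315, draw]
  RT 45: heading 315 -> 270
  RT 90: heading 270 -> 180
  -- iteration 5/5 --
  PD: pen down
  FD 15: (12,-4.213) -> (-3,-4.213) [heading=180, draw]
  RT 45: heading 180 -> 135
  RT 90: heading 135 -> 45
]
RT 45: heading 45 -> 0
BK 12: (-3,-4.213) -> (-15,-4.213) [heading=0, draw]
Final: pos=(-15,-4.213), heading=0, 6 segment(s) drawn

Answer: -15 -4.213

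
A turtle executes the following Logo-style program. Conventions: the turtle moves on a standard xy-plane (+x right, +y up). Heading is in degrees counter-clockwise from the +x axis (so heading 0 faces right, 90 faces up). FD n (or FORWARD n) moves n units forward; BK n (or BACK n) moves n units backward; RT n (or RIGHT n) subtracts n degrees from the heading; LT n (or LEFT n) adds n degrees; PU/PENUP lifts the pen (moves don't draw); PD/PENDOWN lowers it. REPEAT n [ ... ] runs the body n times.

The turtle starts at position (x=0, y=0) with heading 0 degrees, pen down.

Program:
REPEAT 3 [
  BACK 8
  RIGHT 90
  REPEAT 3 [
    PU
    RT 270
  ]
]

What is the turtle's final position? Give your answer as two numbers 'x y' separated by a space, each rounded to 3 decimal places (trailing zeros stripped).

Executing turtle program step by step:
Start: pos=(0,0), heading=0, pen down
REPEAT 3 [
  -- iteration 1/3 --
  BK 8: (0,0) -> (-8,0) [heading=0, draw]
  RT 90: heading 0 -> 270
  REPEAT 3 [
    -- iteration 1/3 --
    PU: pen up
    RT 270: heading 270 -> 0
    -- iteration 2/3 --
    PU: pen up
    RT 270: heading 0 -> 90
    -- iteration 3/3 --
    PU: pen up
    RT 270: heading 90 -> 180
  ]
  -- iteration 2/3 --
  BK 8: (-8,0) -> (0,0) [heading=180, move]
  RT 90: heading 180 -> 90
  REPEAT 3 [
    -- iteration 1/3 --
    PU: pen up
    RT 270: heading 90 -> 180
    -- iteration 2/3 --
    PU: pen up
    RT 270: heading 180 -> 270
    -- iteration 3/3 --
    PU: pen up
    RT 270: heading 270 -> 0
  ]
  -- iteration 3/3 --
  BK 8: (0,0) -> (-8,0) [heading=0, move]
  RT 90: heading 0 -> 270
  REPEAT 3 [
    -- iteration 1/3 --
    PU: pen up
    RT 270: heading 270 -> 0
    -- iteration 2/3 --
    PU: pen up
    RT 270: heading 0 -> 90
    -- iteration 3/3 --
    PU: pen up
    RT 270: heading 90 -> 180
  ]
]
Final: pos=(-8,0), heading=180, 1 segment(s) drawn

Answer: -8 0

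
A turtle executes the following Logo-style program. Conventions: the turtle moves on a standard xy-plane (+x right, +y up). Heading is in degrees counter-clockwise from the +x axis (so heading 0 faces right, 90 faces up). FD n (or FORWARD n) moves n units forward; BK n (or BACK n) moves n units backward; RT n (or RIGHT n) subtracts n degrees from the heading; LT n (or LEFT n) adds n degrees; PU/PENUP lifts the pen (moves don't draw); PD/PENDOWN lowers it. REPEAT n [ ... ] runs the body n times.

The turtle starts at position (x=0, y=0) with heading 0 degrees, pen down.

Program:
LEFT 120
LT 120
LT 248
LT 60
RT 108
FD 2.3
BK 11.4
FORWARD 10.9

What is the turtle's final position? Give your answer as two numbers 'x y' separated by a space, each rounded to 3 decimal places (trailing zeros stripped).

Answer: 0.313 1.773

Derivation:
Executing turtle program step by step:
Start: pos=(0,0), heading=0, pen down
LT 120: heading 0 -> 120
LT 120: heading 120 -> 240
LT 248: heading 240 -> 128
LT 60: heading 128 -> 188
RT 108: heading 188 -> 80
FD 2.3: (0,0) -> (0.399,2.265) [heading=80, draw]
BK 11.4: (0.399,2.265) -> (-1.58,-8.962) [heading=80, draw]
FD 10.9: (-1.58,-8.962) -> (0.313,1.773) [heading=80, draw]
Final: pos=(0.313,1.773), heading=80, 3 segment(s) drawn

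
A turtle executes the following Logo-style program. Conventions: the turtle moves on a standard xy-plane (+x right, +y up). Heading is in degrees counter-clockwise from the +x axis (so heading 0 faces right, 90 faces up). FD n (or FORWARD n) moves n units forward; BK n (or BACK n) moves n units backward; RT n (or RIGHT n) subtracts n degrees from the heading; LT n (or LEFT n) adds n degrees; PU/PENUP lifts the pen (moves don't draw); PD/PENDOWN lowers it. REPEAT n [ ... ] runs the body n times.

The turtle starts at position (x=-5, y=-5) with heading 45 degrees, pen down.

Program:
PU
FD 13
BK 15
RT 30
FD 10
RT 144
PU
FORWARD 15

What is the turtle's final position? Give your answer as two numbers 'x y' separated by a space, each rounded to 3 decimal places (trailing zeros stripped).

Executing turtle program step by step:
Start: pos=(-5,-5), heading=45, pen down
PU: pen up
FD 13: (-5,-5) -> (4.192,4.192) [heading=45, move]
BK 15: (4.192,4.192) -> (-6.414,-6.414) [heading=45, move]
RT 30: heading 45 -> 15
FD 10: (-6.414,-6.414) -> (3.245,-3.826) [heading=15, move]
RT 144: heading 15 -> 231
PU: pen up
FD 15: (3.245,-3.826) -> (-6.195,-15.483) [heading=231, move]
Final: pos=(-6.195,-15.483), heading=231, 0 segment(s) drawn

Answer: -6.195 -15.483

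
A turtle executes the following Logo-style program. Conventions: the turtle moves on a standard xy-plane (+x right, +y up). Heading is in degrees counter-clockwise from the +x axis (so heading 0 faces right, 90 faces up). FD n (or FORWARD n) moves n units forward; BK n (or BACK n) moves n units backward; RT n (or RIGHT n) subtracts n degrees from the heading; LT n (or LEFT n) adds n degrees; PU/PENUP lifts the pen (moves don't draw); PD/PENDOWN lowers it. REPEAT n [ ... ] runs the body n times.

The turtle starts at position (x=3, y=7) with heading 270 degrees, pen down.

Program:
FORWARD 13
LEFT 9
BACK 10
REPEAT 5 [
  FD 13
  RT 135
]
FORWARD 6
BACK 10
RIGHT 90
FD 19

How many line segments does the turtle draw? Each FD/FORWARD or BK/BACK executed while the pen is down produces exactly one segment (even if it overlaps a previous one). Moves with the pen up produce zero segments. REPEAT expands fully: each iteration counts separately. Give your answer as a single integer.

Executing turtle program step by step:
Start: pos=(3,7), heading=270, pen down
FD 13: (3,7) -> (3,-6) [heading=270, draw]
LT 9: heading 270 -> 279
BK 10: (3,-6) -> (1.436,3.877) [heading=279, draw]
REPEAT 5 [
  -- iteration 1/5 --
  FD 13: (1.436,3.877) -> (3.469,-8.963) [heading=279, draw]
  RT 135: heading 279 -> 144
  -- iteration 2/5 --
  FD 13: (3.469,-8.963) -> (-7.048,-1.322) [heading=144, draw]
  RT 135: heading 144 -> 9
  -- iteration 3/5 --
  FD 13: (-7.048,-1.322) -> (5.792,0.712) [heading=9, draw]
  RT 135: heading 9 -> 234
  -- iteration 4/5 --
  FD 13: (5.792,0.712) -> (-1.849,-9.805) [heading=234, draw]
  RT 135: heading 234 -> 99
  -- iteration 5/5 --
  FD 13: (-1.849,-9.805) -> (-3.883,3.035) [heading=99, draw]
  RT 135: heading 99 -> 324
]
FD 6: (-3.883,3.035) -> (0.971,-0.492) [heading=324, draw]
BK 10: (0.971,-0.492) -> (-7.119,5.386) [heading=324, draw]
RT 90: heading 324 -> 234
FD 19: (-7.119,5.386) -> (-18.287,-9.986) [heading=234, draw]
Final: pos=(-18.287,-9.986), heading=234, 10 segment(s) drawn
Segments drawn: 10

Answer: 10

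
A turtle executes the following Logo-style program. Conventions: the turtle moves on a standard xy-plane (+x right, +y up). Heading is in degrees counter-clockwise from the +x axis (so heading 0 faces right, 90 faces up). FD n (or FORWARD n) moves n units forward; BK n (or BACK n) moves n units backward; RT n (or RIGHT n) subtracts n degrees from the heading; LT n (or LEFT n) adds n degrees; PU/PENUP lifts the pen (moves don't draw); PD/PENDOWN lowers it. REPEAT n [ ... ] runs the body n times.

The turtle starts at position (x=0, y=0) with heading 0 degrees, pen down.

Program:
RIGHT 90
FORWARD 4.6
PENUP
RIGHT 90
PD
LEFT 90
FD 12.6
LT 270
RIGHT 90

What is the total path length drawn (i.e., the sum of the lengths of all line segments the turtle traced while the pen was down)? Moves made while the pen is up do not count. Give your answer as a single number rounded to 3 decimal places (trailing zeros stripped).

Answer: 17.2

Derivation:
Executing turtle program step by step:
Start: pos=(0,0), heading=0, pen down
RT 90: heading 0 -> 270
FD 4.6: (0,0) -> (0,-4.6) [heading=270, draw]
PU: pen up
RT 90: heading 270 -> 180
PD: pen down
LT 90: heading 180 -> 270
FD 12.6: (0,-4.6) -> (0,-17.2) [heading=270, draw]
LT 270: heading 270 -> 180
RT 90: heading 180 -> 90
Final: pos=(0,-17.2), heading=90, 2 segment(s) drawn

Segment lengths:
  seg 1: (0,0) -> (0,-4.6), length = 4.6
  seg 2: (0,-4.6) -> (0,-17.2), length = 12.6
Total = 17.2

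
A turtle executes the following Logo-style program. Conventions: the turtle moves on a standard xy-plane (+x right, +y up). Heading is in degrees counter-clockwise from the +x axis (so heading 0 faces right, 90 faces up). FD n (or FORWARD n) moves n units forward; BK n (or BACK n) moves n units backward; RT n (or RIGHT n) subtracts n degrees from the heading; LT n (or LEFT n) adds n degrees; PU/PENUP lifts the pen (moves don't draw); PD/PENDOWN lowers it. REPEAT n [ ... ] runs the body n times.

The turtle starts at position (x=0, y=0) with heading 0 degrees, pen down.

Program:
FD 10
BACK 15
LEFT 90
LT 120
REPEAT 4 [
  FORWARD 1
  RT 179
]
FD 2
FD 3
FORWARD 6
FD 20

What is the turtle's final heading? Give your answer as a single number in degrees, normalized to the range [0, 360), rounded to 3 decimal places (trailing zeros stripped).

Answer: 214

Derivation:
Executing turtle program step by step:
Start: pos=(0,0), heading=0, pen down
FD 10: (0,0) -> (10,0) [heading=0, draw]
BK 15: (10,0) -> (-5,0) [heading=0, draw]
LT 90: heading 0 -> 90
LT 120: heading 90 -> 210
REPEAT 4 [
  -- iteration 1/4 --
  FD 1: (-5,0) -> (-5.866,-0.5) [heading=210, draw]
  RT 179: heading 210 -> 31
  -- iteration 2/4 --
  FD 1: (-5.866,-0.5) -> (-5.009,0.015) [heading=31, draw]
  RT 179: heading 31 -> 212
  -- iteration 3/4 --
  FD 1: (-5.009,0.015) -> (-5.857,-0.515) [heading=212, draw]
  RT 179: heading 212 -> 33
  -- iteration 4/4 --
  FD 1: (-5.857,-0.515) -> (-5.018,0.03) [heading=33, draw]
  RT 179: heading 33 -> 214
]
FD 2: (-5.018,0.03) -> (-6.676,-1.089) [heading=214, draw]
FD 3: (-6.676,-1.089) -> (-9.163,-2.766) [heading=214, draw]
FD 6: (-9.163,-2.766) -> (-14.138,-6.121) [heading=214, draw]
FD 20: (-14.138,-6.121) -> (-30.718,-17.305) [heading=214, draw]
Final: pos=(-30.718,-17.305), heading=214, 10 segment(s) drawn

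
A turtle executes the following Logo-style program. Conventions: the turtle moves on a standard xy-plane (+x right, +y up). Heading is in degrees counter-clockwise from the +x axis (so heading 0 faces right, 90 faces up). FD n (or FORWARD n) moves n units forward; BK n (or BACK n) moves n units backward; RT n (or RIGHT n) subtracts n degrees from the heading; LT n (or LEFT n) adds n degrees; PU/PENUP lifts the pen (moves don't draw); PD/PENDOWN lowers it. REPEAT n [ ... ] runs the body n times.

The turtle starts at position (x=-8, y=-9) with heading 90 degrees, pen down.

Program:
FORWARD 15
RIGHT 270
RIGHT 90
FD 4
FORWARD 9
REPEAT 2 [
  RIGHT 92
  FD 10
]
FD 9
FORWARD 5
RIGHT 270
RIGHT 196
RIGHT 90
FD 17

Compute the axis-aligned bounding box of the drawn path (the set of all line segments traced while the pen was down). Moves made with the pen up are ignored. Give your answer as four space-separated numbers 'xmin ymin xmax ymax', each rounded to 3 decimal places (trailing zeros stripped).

Answer: -8 -9 6.134 19

Derivation:
Executing turtle program step by step:
Start: pos=(-8,-9), heading=90, pen down
FD 15: (-8,-9) -> (-8,6) [heading=90, draw]
RT 270: heading 90 -> 180
RT 90: heading 180 -> 90
FD 4: (-8,6) -> (-8,10) [heading=90, draw]
FD 9: (-8,10) -> (-8,19) [heading=90, draw]
REPEAT 2 [
  -- iteration 1/2 --
  RT 92: heading 90 -> 358
  FD 10: (-8,19) -> (1.994,18.651) [heading=358, draw]
  -- iteration 2/2 --
  RT 92: heading 358 -> 266
  FD 10: (1.994,18.651) -> (1.296,8.675) [heading=266, draw]
]
FD 9: (1.296,8.675) -> (0.669,-0.303) [heading=266, draw]
FD 5: (0.669,-0.303) -> (0.32,-5.291) [heading=266, draw]
RT 270: heading 266 -> 356
RT 196: heading 356 -> 160
RT 90: heading 160 -> 70
FD 17: (0.32,-5.291) -> (6.134,10.684) [heading=70, draw]
Final: pos=(6.134,10.684), heading=70, 8 segment(s) drawn

Segment endpoints: x in {-8, -8, -8, 0.32, 0.669, 1.296, 1.994, 6.134}, y in {-9, -5.291, -0.303, 6, 8.675, 10, 10.684, 18.651, 19}
xmin=-8, ymin=-9, xmax=6.134, ymax=19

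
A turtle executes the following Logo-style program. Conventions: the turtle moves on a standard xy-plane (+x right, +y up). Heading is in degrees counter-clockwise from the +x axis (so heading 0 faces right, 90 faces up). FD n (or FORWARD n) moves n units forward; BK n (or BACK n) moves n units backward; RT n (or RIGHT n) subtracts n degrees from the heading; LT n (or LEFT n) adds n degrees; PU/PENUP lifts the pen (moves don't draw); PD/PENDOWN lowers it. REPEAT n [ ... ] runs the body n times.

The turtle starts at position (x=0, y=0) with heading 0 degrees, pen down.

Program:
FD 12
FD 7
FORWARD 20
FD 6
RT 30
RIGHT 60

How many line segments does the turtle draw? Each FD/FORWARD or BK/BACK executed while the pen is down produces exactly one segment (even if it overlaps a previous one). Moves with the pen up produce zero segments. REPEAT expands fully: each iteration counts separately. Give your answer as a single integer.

Executing turtle program step by step:
Start: pos=(0,0), heading=0, pen down
FD 12: (0,0) -> (12,0) [heading=0, draw]
FD 7: (12,0) -> (19,0) [heading=0, draw]
FD 20: (19,0) -> (39,0) [heading=0, draw]
FD 6: (39,0) -> (45,0) [heading=0, draw]
RT 30: heading 0 -> 330
RT 60: heading 330 -> 270
Final: pos=(45,0), heading=270, 4 segment(s) drawn
Segments drawn: 4

Answer: 4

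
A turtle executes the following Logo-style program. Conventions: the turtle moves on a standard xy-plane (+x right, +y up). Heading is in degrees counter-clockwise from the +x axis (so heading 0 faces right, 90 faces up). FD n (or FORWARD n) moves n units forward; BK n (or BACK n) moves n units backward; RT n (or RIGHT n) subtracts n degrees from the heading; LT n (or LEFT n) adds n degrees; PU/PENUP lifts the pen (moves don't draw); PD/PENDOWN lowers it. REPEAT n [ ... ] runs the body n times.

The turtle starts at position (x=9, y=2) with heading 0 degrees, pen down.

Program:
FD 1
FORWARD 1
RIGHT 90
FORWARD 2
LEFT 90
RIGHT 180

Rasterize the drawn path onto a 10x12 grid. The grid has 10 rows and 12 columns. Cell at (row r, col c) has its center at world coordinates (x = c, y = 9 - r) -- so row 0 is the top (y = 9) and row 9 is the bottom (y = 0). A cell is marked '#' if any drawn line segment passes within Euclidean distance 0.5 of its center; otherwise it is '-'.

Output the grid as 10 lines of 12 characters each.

Segment 0: (9,2) -> (10,2)
Segment 1: (10,2) -> (11,2)
Segment 2: (11,2) -> (11,0)

Answer: ------------
------------
------------
------------
------------
------------
------------
---------###
-----------#
-----------#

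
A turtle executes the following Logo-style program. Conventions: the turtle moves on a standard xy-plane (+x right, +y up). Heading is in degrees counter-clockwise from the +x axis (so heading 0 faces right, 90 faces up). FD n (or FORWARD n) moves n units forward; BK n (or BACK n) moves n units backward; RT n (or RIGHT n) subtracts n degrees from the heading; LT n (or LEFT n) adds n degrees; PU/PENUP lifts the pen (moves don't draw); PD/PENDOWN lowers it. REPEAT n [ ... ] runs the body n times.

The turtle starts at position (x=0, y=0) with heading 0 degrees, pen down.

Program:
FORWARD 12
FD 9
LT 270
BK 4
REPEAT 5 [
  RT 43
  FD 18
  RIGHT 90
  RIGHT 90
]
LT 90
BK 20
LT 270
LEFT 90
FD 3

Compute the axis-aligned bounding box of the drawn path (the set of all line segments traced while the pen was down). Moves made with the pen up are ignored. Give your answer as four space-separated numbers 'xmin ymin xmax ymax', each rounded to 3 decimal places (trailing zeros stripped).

Executing turtle program step by step:
Start: pos=(0,0), heading=0, pen down
FD 12: (0,0) -> (12,0) [heading=0, draw]
FD 9: (12,0) -> (21,0) [heading=0, draw]
LT 270: heading 0 -> 270
BK 4: (21,0) -> (21,4) [heading=270, draw]
REPEAT 5 [
  -- iteration 1/5 --
  RT 43: heading 270 -> 227
  FD 18: (21,4) -> (8.724,-9.164) [heading=227, draw]
  RT 90: heading 227 -> 137
  RT 90: heading 137 -> 47
  -- iteration 2/5 --
  RT 43: heading 47 -> 4
  FD 18: (8.724,-9.164) -> (26.68,-7.909) [heading=4, draw]
  RT 90: heading 4 -> 274
  RT 90: heading 274 -> 184
  -- iteration 3/5 --
  RT 43: heading 184 -> 141
  FD 18: (26.68,-7.909) -> (12.692,3.419) [heading=141, draw]
  RT 90: heading 141 -> 51
  RT 90: heading 51 -> 321
  -- iteration 4/5 --
  RT 43: heading 321 -> 278
  FD 18: (12.692,3.419) -> (15.197,-14.406) [heading=278, draw]
  RT 90: heading 278 -> 188
  RT 90: heading 188 -> 98
  -- iteration 5/5 --
  RT 43: heading 98 -> 55
  FD 18: (15.197,-14.406) -> (25.521,0.339) [heading=55, draw]
  RT 90: heading 55 -> 325
  RT 90: heading 325 -> 235
]
LT 90: heading 235 -> 325
BK 20: (25.521,0.339) -> (9.138,11.81) [heading=325, draw]
LT 270: heading 325 -> 235
LT 90: heading 235 -> 325
FD 3: (9.138,11.81) -> (11.595,10.09) [heading=325, draw]
Final: pos=(11.595,10.09), heading=325, 10 segment(s) drawn

Segment endpoints: x in {0, 8.724, 9.138, 11.595, 12, 12.692, 15.197, 21, 25.521, 26.68}, y in {-14.406, -9.164, -7.909, 0, 0.339, 3.419, 4, 10.09, 11.81}
xmin=0, ymin=-14.406, xmax=26.68, ymax=11.81

Answer: 0 -14.406 26.68 11.81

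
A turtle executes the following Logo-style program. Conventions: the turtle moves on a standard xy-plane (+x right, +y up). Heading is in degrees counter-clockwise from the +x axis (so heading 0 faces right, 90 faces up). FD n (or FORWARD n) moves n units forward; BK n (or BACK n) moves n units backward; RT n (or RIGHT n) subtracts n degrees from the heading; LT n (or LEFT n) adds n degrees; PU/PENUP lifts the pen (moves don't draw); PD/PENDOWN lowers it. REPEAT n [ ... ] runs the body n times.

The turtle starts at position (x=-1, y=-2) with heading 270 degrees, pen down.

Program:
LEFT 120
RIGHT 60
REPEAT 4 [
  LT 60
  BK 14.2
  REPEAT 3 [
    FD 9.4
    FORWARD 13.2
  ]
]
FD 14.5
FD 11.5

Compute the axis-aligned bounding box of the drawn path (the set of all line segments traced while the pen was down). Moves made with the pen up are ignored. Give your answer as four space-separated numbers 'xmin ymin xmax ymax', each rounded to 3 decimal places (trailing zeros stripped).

Executing turtle program step by step:
Start: pos=(-1,-2), heading=270, pen down
LT 120: heading 270 -> 30
RT 60: heading 30 -> 330
REPEAT 4 [
  -- iteration 1/4 --
  LT 60: heading 330 -> 30
  BK 14.2: (-1,-2) -> (-13.298,-9.1) [heading=30, draw]
  REPEAT 3 [
    -- iteration 1/3 --
    FD 9.4: (-13.298,-9.1) -> (-5.157,-4.4) [heading=30, draw]
    FD 13.2: (-5.157,-4.4) -> (6.275,2.2) [heading=30, draw]
    -- iteration 2/3 --
    FD 9.4: (6.275,2.2) -> (14.415,6.9) [heading=30, draw]
    FD 13.2: (14.415,6.9) -> (25.847,13.5) [heading=30, draw]
    -- iteration 3/3 --
    FD 9.4: (25.847,13.5) -> (33.987,18.2) [heading=30, draw]
    FD 13.2: (33.987,18.2) -> (45.419,24.8) [heading=30, draw]
  ]
  -- iteration 2/4 --
  LT 60: heading 30 -> 90
  BK 14.2: (45.419,24.8) -> (45.419,10.6) [heading=90, draw]
  REPEAT 3 [
    -- iteration 1/3 --
    FD 9.4: (45.419,10.6) -> (45.419,20) [heading=90, draw]
    FD 13.2: (45.419,20) -> (45.419,33.2) [heading=90, draw]
    -- iteration 2/3 --
    FD 9.4: (45.419,33.2) -> (45.419,42.6) [heading=90, draw]
    FD 13.2: (45.419,42.6) -> (45.419,55.8) [heading=90, draw]
    -- iteration 3/3 --
    FD 9.4: (45.419,55.8) -> (45.419,65.2) [heading=90, draw]
    FD 13.2: (45.419,65.2) -> (45.419,78.4) [heading=90, draw]
  ]
  -- iteration 3/4 --
  LT 60: heading 90 -> 150
  BK 14.2: (45.419,78.4) -> (57.717,71.3) [heading=150, draw]
  REPEAT 3 [
    -- iteration 1/3 --
    FD 9.4: (57.717,71.3) -> (49.576,76) [heading=150, draw]
    FD 13.2: (49.576,76) -> (38.144,82.6) [heading=150, draw]
    -- iteration 2/3 --
    FD 9.4: (38.144,82.6) -> (30.004,87.3) [heading=150, draw]
    FD 13.2: (30.004,87.3) -> (18.572,93.9) [heading=150, draw]
    -- iteration 3/3 --
    FD 9.4: (18.572,93.9) -> (10.432,98.6) [heading=150, draw]
    FD 13.2: (10.432,98.6) -> (-1,105.2) [heading=150, draw]
  ]
  -- iteration 4/4 --
  LT 60: heading 150 -> 210
  BK 14.2: (-1,105.2) -> (11.298,112.3) [heading=210, draw]
  REPEAT 3 [
    -- iteration 1/3 --
    FD 9.4: (11.298,112.3) -> (3.157,107.6) [heading=210, draw]
    FD 13.2: (3.157,107.6) -> (-8.275,101) [heading=210, draw]
    -- iteration 2/3 --
    FD 9.4: (-8.275,101) -> (-16.415,96.3) [heading=210, draw]
    FD 13.2: (-16.415,96.3) -> (-27.847,89.7) [heading=210, draw]
    -- iteration 3/3 --
    FD 9.4: (-27.847,89.7) -> (-35.987,85) [heading=210, draw]
    FD 13.2: (-35.987,85) -> (-47.419,78.4) [heading=210, draw]
  ]
]
FD 14.5: (-47.419,78.4) -> (-59.976,71.15) [heading=210, draw]
FD 11.5: (-59.976,71.15) -> (-69.936,65.4) [heading=210, draw]
Final: pos=(-69.936,65.4), heading=210, 30 segment(s) drawn

Segment endpoints: x in {-69.936, -59.976, -47.419, -35.987, -27.847, -16.415, -13.298, -8.275, -5.157, -1, 3.157, 6.275, 10.432, 11.298, 14.415, 18.572, 25.847, 30.004, 33.987, 38.144, 45.419, 45.419, 45.419, 45.419, 49.576, 57.717}, y in {-9.1, -4.4, -2, 2.2, 6.9, 10.6, 13.5, 18.2, 20, 24.8, 33.2, 42.6, 55.8, 65.2, 65.4, 71.15, 71.3, 76, 78.4, 78.4, 82.6, 85, 87.3, 89.7, 93.9, 96.3, 98.6, 101, 105.2, 107.6, 112.3}
xmin=-69.936, ymin=-9.1, xmax=57.717, ymax=112.3

Answer: -69.936 -9.1 57.717 112.3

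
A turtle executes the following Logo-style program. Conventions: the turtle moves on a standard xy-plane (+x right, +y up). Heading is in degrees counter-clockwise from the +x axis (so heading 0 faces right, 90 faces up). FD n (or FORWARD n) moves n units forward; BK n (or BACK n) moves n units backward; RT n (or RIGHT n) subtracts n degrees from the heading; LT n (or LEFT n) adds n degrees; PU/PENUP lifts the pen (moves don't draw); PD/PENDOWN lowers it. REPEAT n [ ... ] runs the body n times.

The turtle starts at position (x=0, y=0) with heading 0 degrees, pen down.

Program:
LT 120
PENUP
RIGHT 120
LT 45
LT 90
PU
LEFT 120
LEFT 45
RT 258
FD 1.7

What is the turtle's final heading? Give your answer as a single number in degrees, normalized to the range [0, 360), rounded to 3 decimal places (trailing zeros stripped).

Executing turtle program step by step:
Start: pos=(0,0), heading=0, pen down
LT 120: heading 0 -> 120
PU: pen up
RT 120: heading 120 -> 0
LT 45: heading 0 -> 45
LT 90: heading 45 -> 135
PU: pen up
LT 120: heading 135 -> 255
LT 45: heading 255 -> 300
RT 258: heading 300 -> 42
FD 1.7: (0,0) -> (1.263,1.138) [heading=42, move]
Final: pos=(1.263,1.138), heading=42, 0 segment(s) drawn

Answer: 42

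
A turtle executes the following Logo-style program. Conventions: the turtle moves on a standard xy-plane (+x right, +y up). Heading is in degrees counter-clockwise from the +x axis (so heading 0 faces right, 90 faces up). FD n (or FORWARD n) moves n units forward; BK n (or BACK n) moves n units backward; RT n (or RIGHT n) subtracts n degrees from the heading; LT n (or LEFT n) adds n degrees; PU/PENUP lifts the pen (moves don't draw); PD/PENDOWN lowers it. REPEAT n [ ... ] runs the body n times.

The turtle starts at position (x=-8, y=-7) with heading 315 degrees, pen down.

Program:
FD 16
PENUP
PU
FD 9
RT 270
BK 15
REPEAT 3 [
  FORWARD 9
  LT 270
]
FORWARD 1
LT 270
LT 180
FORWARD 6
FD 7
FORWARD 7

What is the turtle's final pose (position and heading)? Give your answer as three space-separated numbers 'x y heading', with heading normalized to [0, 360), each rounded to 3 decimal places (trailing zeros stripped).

Answer: -9.414 -55.083 225

Derivation:
Executing turtle program step by step:
Start: pos=(-8,-7), heading=315, pen down
FD 16: (-8,-7) -> (3.314,-18.314) [heading=315, draw]
PU: pen up
PU: pen up
FD 9: (3.314,-18.314) -> (9.678,-24.678) [heading=315, move]
RT 270: heading 315 -> 45
BK 15: (9.678,-24.678) -> (-0.929,-35.284) [heading=45, move]
REPEAT 3 [
  -- iteration 1/3 --
  FD 9: (-0.929,-35.284) -> (5.435,-28.92) [heading=45, move]
  LT 270: heading 45 -> 315
  -- iteration 2/3 --
  FD 9: (5.435,-28.92) -> (11.799,-35.284) [heading=315, move]
  LT 270: heading 315 -> 225
  -- iteration 3/3 --
  FD 9: (11.799,-35.284) -> (5.435,-41.648) [heading=225, move]
  LT 270: heading 225 -> 135
]
FD 1: (5.435,-41.648) -> (4.728,-40.941) [heading=135, move]
LT 270: heading 135 -> 45
LT 180: heading 45 -> 225
FD 6: (4.728,-40.941) -> (0.485,-45.184) [heading=225, move]
FD 7: (0.485,-45.184) -> (-4.464,-50.134) [heading=225, move]
FD 7: (-4.464,-50.134) -> (-9.414,-55.083) [heading=225, move]
Final: pos=(-9.414,-55.083), heading=225, 1 segment(s) drawn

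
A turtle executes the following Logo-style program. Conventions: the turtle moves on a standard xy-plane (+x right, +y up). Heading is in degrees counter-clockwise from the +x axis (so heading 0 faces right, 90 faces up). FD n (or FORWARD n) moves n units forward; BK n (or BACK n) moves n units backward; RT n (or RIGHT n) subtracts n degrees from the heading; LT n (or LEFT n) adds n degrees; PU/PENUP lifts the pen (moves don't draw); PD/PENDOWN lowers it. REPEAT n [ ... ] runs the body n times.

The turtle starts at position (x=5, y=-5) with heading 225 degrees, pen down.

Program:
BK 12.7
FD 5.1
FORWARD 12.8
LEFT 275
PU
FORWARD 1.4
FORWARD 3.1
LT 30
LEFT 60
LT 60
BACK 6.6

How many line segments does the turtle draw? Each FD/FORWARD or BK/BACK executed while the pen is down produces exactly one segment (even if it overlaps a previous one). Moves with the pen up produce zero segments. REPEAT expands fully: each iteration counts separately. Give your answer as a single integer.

Answer: 3

Derivation:
Executing turtle program step by step:
Start: pos=(5,-5), heading=225, pen down
BK 12.7: (5,-5) -> (13.98,3.98) [heading=225, draw]
FD 5.1: (13.98,3.98) -> (10.374,0.374) [heading=225, draw]
FD 12.8: (10.374,0.374) -> (1.323,-8.677) [heading=225, draw]
LT 275: heading 225 -> 140
PU: pen up
FD 1.4: (1.323,-8.677) -> (0.251,-7.777) [heading=140, move]
FD 3.1: (0.251,-7.777) -> (-2.124,-5.784) [heading=140, move]
LT 30: heading 140 -> 170
LT 60: heading 170 -> 230
LT 60: heading 230 -> 290
BK 6.6: (-2.124,-5.784) -> (-4.381,0.418) [heading=290, move]
Final: pos=(-4.381,0.418), heading=290, 3 segment(s) drawn
Segments drawn: 3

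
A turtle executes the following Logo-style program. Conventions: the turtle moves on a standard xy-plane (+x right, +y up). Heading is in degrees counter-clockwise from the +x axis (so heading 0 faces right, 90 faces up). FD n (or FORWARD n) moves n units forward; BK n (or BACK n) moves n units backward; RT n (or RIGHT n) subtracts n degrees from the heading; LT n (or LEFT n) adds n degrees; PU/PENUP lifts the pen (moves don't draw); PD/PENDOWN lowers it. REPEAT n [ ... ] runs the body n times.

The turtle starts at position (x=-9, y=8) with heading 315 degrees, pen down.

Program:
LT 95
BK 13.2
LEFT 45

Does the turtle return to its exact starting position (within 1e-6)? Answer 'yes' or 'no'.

Answer: no

Derivation:
Executing turtle program step by step:
Start: pos=(-9,8), heading=315, pen down
LT 95: heading 315 -> 50
BK 13.2: (-9,8) -> (-17.485,-2.112) [heading=50, draw]
LT 45: heading 50 -> 95
Final: pos=(-17.485,-2.112), heading=95, 1 segment(s) drawn

Start position: (-9, 8)
Final position: (-17.485, -2.112)
Distance = 13.2; >= 1e-6 -> NOT closed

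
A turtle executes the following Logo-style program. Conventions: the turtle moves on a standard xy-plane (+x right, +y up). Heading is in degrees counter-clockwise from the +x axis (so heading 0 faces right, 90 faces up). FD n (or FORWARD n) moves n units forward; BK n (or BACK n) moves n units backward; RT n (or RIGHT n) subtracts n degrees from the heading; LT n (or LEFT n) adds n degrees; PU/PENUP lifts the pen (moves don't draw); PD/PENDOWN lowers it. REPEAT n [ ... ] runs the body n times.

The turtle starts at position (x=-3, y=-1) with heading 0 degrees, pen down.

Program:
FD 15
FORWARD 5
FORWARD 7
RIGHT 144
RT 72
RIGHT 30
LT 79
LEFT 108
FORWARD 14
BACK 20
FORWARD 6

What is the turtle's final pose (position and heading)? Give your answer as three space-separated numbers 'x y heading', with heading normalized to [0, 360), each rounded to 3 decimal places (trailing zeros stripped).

Answer: 24 -1 301

Derivation:
Executing turtle program step by step:
Start: pos=(-3,-1), heading=0, pen down
FD 15: (-3,-1) -> (12,-1) [heading=0, draw]
FD 5: (12,-1) -> (17,-1) [heading=0, draw]
FD 7: (17,-1) -> (24,-1) [heading=0, draw]
RT 144: heading 0 -> 216
RT 72: heading 216 -> 144
RT 30: heading 144 -> 114
LT 79: heading 114 -> 193
LT 108: heading 193 -> 301
FD 14: (24,-1) -> (31.211,-13) [heading=301, draw]
BK 20: (31.211,-13) -> (20.91,4.143) [heading=301, draw]
FD 6: (20.91,4.143) -> (24,-1) [heading=301, draw]
Final: pos=(24,-1), heading=301, 6 segment(s) drawn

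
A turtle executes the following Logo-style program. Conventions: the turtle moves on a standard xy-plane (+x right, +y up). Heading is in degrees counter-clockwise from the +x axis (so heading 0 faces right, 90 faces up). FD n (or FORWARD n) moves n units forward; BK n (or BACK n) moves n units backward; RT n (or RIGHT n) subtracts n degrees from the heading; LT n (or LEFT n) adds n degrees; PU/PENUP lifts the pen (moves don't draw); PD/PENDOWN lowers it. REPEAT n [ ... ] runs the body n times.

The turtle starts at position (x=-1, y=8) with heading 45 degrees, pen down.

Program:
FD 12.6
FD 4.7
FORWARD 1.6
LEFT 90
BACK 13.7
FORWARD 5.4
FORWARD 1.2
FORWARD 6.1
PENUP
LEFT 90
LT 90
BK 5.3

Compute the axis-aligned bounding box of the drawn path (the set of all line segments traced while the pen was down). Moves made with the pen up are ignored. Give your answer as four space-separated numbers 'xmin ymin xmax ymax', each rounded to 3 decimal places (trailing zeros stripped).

Answer: -1 8 22.052 21.364

Derivation:
Executing turtle program step by step:
Start: pos=(-1,8), heading=45, pen down
FD 12.6: (-1,8) -> (7.91,16.91) [heading=45, draw]
FD 4.7: (7.91,16.91) -> (11.233,20.233) [heading=45, draw]
FD 1.6: (11.233,20.233) -> (12.364,21.364) [heading=45, draw]
LT 90: heading 45 -> 135
BK 13.7: (12.364,21.364) -> (22.052,11.677) [heading=135, draw]
FD 5.4: (22.052,11.677) -> (18.233,15.495) [heading=135, draw]
FD 1.2: (18.233,15.495) -> (17.385,16.344) [heading=135, draw]
FD 6.1: (17.385,16.344) -> (13.071,20.657) [heading=135, draw]
PU: pen up
LT 90: heading 135 -> 225
LT 90: heading 225 -> 315
BK 5.3: (13.071,20.657) -> (9.324,24.405) [heading=315, move]
Final: pos=(9.324,24.405), heading=315, 7 segment(s) drawn

Segment endpoints: x in {-1, 7.91, 11.233, 12.364, 13.071, 17.385, 18.233, 22.052}, y in {8, 11.677, 15.495, 16.344, 16.91, 20.233, 20.657, 21.364}
xmin=-1, ymin=8, xmax=22.052, ymax=21.364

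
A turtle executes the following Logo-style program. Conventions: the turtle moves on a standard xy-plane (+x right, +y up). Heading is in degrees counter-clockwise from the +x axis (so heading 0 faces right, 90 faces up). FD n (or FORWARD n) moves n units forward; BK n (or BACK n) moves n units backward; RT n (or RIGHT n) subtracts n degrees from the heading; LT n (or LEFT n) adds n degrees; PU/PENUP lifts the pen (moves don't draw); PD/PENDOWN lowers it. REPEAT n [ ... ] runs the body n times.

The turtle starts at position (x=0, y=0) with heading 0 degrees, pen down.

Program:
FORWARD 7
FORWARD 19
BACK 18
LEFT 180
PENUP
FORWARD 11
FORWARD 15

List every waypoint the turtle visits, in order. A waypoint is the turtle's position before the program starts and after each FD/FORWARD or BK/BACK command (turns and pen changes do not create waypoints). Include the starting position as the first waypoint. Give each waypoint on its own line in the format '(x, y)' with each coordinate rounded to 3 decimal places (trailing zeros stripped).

Executing turtle program step by step:
Start: pos=(0,0), heading=0, pen down
FD 7: (0,0) -> (7,0) [heading=0, draw]
FD 19: (7,0) -> (26,0) [heading=0, draw]
BK 18: (26,0) -> (8,0) [heading=0, draw]
LT 180: heading 0 -> 180
PU: pen up
FD 11: (8,0) -> (-3,0) [heading=180, move]
FD 15: (-3,0) -> (-18,0) [heading=180, move]
Final: pos=(-18,0), heading=180, 3 segment(s) drawn
Waypoints (6 total):
(0, 0)
(7, 0)
(26, 0)
(8, 0)
(-3, 0)
(-18, 0)

Answer: (0, 0)
(7, 0)
(26, 0)
(8, 0)
(-3, 0)
(-18, 0)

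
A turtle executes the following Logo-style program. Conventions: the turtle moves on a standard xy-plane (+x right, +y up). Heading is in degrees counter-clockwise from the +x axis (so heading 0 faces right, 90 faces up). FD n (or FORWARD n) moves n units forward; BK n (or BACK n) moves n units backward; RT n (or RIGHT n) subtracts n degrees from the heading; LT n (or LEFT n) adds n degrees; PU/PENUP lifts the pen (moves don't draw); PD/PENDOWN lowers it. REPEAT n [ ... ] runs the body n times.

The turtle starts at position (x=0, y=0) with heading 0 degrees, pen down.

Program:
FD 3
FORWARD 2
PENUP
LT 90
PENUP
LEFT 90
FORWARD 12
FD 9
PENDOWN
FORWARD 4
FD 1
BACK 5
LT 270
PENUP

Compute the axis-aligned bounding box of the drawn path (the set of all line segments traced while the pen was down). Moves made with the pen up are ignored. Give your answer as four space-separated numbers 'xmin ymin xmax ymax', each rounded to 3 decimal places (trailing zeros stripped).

Executing turtle program step by step:
Start: pos=(0,0), heading=0, pen down
FD 3: (0,0) -> (3,0) [heading=0, draw]
FD 2: (3,0) -> (5,0) [heading=0, draw]
PU: pen up
LT 90: heading 0 -> 90
PU: pen up
LT 90: heading 90 -> 180
FD 12: (5,0) -> (-7,0) [heading=180, move]
FD 9: (-7,0) -> (-16,0) [heading=180, move]
PD: pen down
FD 4: (-16,0) -> (-20,0) [heading=180, draw]
FD 1: (-20,0) -> (-21,0) [heading=180, draw]
BK 5: (-21,0) -> (-16,0) [heading=180, draw]
LT 270: heading 180 -> 90
PU: pen up
Final: pos=(-16,0), heading=90, 5 segment(s) drawn

Segment endpoints: x in {-21, -20, -16, 0, 3, 5}, y in {0, 0, 0, 0}
xmin=-21, ymin=0, xmax=5, ymax=0

Answer: -21 0 5 0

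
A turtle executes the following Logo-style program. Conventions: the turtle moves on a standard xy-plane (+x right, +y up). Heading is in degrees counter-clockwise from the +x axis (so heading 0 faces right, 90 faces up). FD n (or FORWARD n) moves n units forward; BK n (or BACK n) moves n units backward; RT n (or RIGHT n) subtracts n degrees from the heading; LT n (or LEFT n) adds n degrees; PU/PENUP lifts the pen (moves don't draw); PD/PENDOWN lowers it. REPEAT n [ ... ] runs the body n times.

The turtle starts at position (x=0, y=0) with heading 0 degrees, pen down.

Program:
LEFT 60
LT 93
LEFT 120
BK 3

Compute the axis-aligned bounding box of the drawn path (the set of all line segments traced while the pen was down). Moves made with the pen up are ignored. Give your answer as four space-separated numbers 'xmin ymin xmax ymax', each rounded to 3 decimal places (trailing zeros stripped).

Answer: -0.157 0 0 2.996

Derivation:
Executing turtle program step by step:
Start: pos=(0,0), heading=0, pen down
LT 60: heading 0 -> 60
LT 93: heading 60 -> 153
LT 120: heading 153 -> 273
BK 3: (0,0) -> (-0.157,2.996) [heading=273, draw]
Final: pos=(-0.157,2.996), heading=273, 1 segment(s) drawn

Segment endpoints: x in {-0.157, 0}, y in {0, 2.996}
xmin=-0.157, ymin=0, xmax=0, ymax=2.996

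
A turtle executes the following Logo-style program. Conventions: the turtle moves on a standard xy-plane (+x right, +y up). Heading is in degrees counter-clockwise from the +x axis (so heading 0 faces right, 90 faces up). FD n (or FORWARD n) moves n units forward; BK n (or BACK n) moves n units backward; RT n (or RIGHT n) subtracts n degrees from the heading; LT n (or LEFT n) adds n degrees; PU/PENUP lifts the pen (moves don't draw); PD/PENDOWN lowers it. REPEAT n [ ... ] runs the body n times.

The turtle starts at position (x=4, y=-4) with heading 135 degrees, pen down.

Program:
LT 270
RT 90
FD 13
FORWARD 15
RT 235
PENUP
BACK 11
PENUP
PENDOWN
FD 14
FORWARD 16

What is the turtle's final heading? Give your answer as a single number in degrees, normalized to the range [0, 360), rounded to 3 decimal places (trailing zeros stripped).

Answer: 80

Derivation:
Executing turtle program step by step:
Start: pos=(4,-4), heading=135, pen down
LT 270: heading 135 -> 45
RT 90: heading 45 -> 315
FD 13: (4,-4) -> (13.192,-13.192) [heading=315, draw]
FD 15: (13.192,-13.192) -> (23.799,-23.799) [heading=315, draw]
RT 235: heading 315 -> 80
PU: pen up
BK 11: (23.799,-23.799) -> (21.889,-34.632) [heading=80, move]
PU: pen up
PD: pen down
FD 14: (21.889,-34.632) -> (24.32,-20.845) [heading=80, draw]
FD 16: (24.32,-20.845) -> (27.098,-5.088) [heading=80, draw]
Final: pos=(27.098,-5.088), heading=80, 4 segment(s) drawn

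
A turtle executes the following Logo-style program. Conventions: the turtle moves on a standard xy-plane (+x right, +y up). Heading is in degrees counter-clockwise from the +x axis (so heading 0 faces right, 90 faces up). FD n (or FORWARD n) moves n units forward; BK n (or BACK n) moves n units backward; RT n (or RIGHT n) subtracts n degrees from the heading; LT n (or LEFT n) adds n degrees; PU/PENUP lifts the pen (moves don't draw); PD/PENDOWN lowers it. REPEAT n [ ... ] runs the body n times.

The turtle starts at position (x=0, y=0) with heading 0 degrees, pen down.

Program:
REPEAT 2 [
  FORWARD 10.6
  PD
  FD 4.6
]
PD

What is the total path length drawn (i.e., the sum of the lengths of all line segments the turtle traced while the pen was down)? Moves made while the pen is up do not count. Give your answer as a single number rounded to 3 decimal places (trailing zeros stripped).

Answer: 30.4

Derivation:
Executing turtle program step by step:
Start: pos=(0,0), heading=0, pen down
REPEAT 2 [
  -- iteration 1/2 --
  FD 10.6: (0,0) -> (10.6,0) [heading=0, draw]
  PD: pen down
  FD 4.6: (10.6,0) -> (15.2,0) [heading=0, draw]
  -- iteration 2/2 --
  FD 10.6: (15.2,0) -> (25.8,0) [heading=0, draw]
  PD: pen down
  FD 4.6: (25.8,0) -> (30.4,0) [heading=0, draw]
]
PD: pen down
Final: pos=(30.4,0), heading=0, 4 segment(s) drawn

Segment lengths:
  seg 1: (0,0) -> (10.6,0), length = 10.6
  seg 2: (10.6,0) -> (15.2,0), length = 4.6
  seg 3: (15.2,0) -> (25.8,0), length = 10.6
  seg 4: (25.8,0) -> (30.4,0), length = 4.6
Total = 30.4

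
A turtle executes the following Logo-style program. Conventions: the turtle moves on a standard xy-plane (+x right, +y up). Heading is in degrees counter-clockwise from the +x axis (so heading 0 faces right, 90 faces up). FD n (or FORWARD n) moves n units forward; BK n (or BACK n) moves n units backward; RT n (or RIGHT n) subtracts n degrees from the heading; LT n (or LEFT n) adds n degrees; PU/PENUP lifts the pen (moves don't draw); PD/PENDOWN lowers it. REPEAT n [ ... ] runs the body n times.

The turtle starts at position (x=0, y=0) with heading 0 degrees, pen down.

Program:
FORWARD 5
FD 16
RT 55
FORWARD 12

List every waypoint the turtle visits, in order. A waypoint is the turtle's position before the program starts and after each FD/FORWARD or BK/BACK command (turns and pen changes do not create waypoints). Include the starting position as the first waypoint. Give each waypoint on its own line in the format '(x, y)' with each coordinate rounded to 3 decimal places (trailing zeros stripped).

Executing turtle program step by step:
Start: pos=(0,0), heading=0, pen down
FD 5: (0,0) -> (5,0) [heading=0, draw]
FD 16: (5,0) -> (21,0) [heading=0, draw]
RT 55: heading 0 -> 305
FD 12: (21,0) -> (27.883,-9.83) [heading=305, draw]
Final: pos=(27.883,-9.83), heading=305, 3 segment(s) drawn
Waypoints (4 total):
(0, 0)
(5, 0)
(21, 0)
(27.883, -9.83)

Answer: (0, 0)
(5, 0)
(21, 0)
(27.883, -9.83)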